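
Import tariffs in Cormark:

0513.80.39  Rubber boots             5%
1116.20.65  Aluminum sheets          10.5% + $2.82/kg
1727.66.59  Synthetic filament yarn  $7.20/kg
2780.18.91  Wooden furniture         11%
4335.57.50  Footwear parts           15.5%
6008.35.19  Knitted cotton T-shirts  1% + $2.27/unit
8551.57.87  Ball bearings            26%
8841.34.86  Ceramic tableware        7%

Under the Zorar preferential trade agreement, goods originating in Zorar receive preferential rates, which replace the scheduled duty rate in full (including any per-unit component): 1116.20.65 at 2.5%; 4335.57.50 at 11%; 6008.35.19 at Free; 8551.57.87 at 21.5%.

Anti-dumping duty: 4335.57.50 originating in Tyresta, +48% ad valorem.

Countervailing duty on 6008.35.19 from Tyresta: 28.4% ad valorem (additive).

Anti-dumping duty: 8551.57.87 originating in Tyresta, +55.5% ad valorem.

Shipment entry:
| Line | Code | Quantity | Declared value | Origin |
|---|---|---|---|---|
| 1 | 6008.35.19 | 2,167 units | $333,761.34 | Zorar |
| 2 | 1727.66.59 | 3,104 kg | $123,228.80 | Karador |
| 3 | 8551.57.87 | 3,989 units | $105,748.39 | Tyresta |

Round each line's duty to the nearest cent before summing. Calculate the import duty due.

$108,533.74

Line 1 (6008.35.19, Zorar, 2,167 units, $333,761.34):
Base rate for 6008.35.19 is 1% + $2.27/unit.
Origin Zorar qualifies under the Cormark–Zorar agreement and 6008.35.19 is covered: preferential rate Free applies instead.
The additional-duty order on 6008.35.19 targets Tyresta, not Zorar; it does not apply.
Duty = $333,761.34 × 0% = $0.00.
Line 2 (1727.66.59, Karador, 3,104 kg, $123,228.80):
Base rate for 1727.66.59 is $7.20/kg.
Duty = 3,104 × $7.20 = $22,348.80.
Line 3 (8551.57.87, Tyresta, 3,989 units, $105,748.39):
Base rate for 8551.57.87 is 26%.
8551.57.87 has an FTA preferential rate, but origin Tyresta is not Zorar; base rate stands.
Additional duty on 8551.57.87 from Tyresta: +55.5%. Applied ad valorem rate: 26% + 55.5% = 81.5%.
Duty = $105,748.39 × 81.5% = $86,184.94.
Total = $0.00 + $22,348.80 + $86,184.94 = $108,533.74.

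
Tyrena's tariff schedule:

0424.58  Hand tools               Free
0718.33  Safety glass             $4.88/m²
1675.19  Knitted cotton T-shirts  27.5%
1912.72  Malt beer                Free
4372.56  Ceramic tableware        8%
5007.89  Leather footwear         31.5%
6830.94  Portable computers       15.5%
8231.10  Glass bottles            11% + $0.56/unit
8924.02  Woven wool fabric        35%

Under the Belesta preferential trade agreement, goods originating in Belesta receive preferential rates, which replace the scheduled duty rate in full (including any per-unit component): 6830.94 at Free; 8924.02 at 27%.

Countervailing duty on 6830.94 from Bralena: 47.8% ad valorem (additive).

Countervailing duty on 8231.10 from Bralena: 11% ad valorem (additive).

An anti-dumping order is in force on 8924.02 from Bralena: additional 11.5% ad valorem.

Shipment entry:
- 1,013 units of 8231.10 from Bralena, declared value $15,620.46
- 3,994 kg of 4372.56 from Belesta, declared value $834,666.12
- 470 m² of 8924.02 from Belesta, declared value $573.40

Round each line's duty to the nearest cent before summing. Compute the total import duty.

Line 1 (8231.10, Bralena, 1,013 units, $15,620.46):
Base rate for 8231.10 is 11% + $0.56/unit.
Additional duty on 8231.10 from Bralena: +11%. Applied ad valorem rate: 11% + 11% = 22%.
Duty = $15,620.46 × 22% + 1,013 × $0.56 = $4,003.78.
Line 2 (4372.56, Belesta, 3,994 kg, $834,666.12):
Base rate for 4372.56 is 8%.
Origin Belesta is the FTA partner but 4372.56 is not on the preference list; base rate stands.
Duty = $834,666.12 × 8% = $66,773.29.
Line 3 (8924.02, Belesta, 470 m², $573.40):
Base rate for 8924.02 is 35%.
Origin Belesta qualifies under the Tyrena–Belesta agreement and 8924.02 is covered: preferential rate 27% applies instead.
The additional-duty order on 8924.02 targets Bralena, not Belesta; it does not apply.
Duty = $573.40 × 27% = $154.82.
Total = $4,003.78 + $66,773.29 + $154.82 = $70,931.89.

$70,931.89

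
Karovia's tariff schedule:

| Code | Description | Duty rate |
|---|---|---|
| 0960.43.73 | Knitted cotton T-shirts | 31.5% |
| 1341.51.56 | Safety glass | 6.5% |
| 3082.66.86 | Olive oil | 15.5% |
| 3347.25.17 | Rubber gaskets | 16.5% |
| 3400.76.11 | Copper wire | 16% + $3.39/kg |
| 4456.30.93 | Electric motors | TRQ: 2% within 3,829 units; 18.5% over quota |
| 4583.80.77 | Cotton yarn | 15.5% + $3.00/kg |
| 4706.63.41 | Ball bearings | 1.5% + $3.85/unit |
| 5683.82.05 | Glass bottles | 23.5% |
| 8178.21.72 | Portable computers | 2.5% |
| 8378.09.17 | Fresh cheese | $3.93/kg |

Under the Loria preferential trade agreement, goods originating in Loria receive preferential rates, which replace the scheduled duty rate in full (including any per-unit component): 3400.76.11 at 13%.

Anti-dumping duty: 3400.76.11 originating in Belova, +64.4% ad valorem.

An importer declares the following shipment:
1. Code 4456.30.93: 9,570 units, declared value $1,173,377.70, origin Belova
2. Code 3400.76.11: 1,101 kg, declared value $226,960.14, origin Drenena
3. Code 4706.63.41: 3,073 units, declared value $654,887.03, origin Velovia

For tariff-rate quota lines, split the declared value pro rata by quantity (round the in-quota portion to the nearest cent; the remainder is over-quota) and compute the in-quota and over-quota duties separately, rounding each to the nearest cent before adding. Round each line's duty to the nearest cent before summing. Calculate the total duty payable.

$201,312.08

Line 1 (4456.30.93, Belova, 9,570 units, $1,173,377.70):
Code 4456.30.93 is under a tariff-rate quota (threshold 3,829 units). In-quota: 3,829 units at 2%; over-quota: 5,741 units at 18.5%.
Pro-rata value split: in-quota = $1,173,377.70 × 3,829/9,570 = $469,473.69; over-quota = $1,173,377.70 − $469,473.69 = $703,904.01.
In-quota duty = $469,473.69 × 2% = $9,389.47. Over-quota duty = $703,904.01 × 18.5% = $130,222.24.
Line duty = $9,389.47 + $130,222.24 = $139,611.71.
Line 2 (3400.76.11, Drenena, 1,101 kg, $226,960.14):
Base rate for 3400.76.11 is 16% + $3.39/kg.
3400.76.11 has an FTA preferential rate, but origin Drenena is not Loria; base rate stands.
The additional-duty order on 3400.76.11 targets Belova, not Drenena; it does not apply.
Duty = $226,960.14 × 16% + 1,101 × $3.39 = $40,046.01.
Line 3 (4706.63.41, Velovia, 3,073 units, $654,887.03):
Base rate for 4706.63.41 is 1.5% + $3.85/unit.
Duty = $654,887.03 × 1.5% + 3,073 × $3.85 = $21,654.36.
Total = $139,611.71 + $40,046.01 + $21,654.36 = $201,312.08.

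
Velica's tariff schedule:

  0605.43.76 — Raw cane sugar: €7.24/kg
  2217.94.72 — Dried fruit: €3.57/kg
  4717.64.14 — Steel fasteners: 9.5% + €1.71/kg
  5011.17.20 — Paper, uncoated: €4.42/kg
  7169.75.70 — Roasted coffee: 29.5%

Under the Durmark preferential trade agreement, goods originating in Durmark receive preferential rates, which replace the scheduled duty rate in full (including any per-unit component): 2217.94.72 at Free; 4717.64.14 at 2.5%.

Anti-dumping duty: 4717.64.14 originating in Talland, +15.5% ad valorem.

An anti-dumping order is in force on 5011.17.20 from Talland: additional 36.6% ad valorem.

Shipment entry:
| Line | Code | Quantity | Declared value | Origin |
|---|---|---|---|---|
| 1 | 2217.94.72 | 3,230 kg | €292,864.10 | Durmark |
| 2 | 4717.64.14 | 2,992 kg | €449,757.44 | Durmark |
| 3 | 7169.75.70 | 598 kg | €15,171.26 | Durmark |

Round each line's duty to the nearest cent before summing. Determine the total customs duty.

Line 1 (2217.94.72, Durmark, 3,230 kg, €292,864.10):
Base rate for 2217.94.72 is €3.57/kg.
Origin Durmark qualifies under the Velica–Durmark agreement and 2217.94.72 is covered: preferential rate Free applies instead.
Duty = €292,864.10 × 0% = €0.00.
Line 2 (4717.64.14, Durmark, 2,992 kg, €449,757.44):
Base rate for 4717.64.14 is 9.5% + €1.71/kg.
Origin Durmark qualifies under the Velica–Durmark agreement and 4717.64.14 is covered: preferential rate 2.5% applies instead.
The additional-duty order on 4717.64.14 targets Talland, not Durmark; it does not apply.
Duty = €449,757.44 × 2.5% = €11,243.94.
Line 3 (7169.75.70, Durmark, 598 kg, €15,171.26):
Base rate for 7169.75.70 is 29.5%.
Origin Durmark is the FTA partner but 7169.75.70 is not on the preference list; base rate stands.
Duty = €15,171.26 × 29.5% = €4,475.52.
Total = €0.00 + €11,243.94 + €4,475.52 = €15,719.46.

€15,719.46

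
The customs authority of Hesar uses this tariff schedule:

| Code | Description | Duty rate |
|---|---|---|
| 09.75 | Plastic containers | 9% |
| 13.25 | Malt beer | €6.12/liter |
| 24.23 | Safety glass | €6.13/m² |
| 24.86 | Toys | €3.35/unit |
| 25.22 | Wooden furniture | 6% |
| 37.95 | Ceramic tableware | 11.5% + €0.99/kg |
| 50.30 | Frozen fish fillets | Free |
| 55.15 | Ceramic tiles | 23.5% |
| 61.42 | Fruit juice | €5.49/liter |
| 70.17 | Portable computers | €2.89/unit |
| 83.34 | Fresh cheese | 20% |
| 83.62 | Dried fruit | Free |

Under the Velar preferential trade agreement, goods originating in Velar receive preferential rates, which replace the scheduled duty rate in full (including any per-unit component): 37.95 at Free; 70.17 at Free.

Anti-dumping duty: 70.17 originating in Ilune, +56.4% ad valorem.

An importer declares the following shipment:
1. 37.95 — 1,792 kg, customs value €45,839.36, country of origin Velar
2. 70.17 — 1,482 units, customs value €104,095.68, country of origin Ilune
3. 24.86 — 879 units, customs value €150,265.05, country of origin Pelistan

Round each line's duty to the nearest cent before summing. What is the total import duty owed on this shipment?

€65,937.59

Line 1 (37.95, Velar, 1,792 kg, €45,839.36):
Base rate for 37.95 is 11.5% + €0.99/kg.
Origin Velar qualifies under the Hesar–Velar agreement and 37.95 is covered: preferential rate Free applies instead.
Duty = €45,839.36 × 0% = €0.00.
Line 2 (70.17, Ilune, 1,482 units, €104,095.68):
Base rate for 70.17 is €2.89/unit.
70.17 has an FTA preferential rate, but origin Ilune is not Velar; base rate stands.
Additional duty on 70.17 from Ilune: +56.4% ad valorem. Applied ad valorem rate = 56.4%.
Duty = €104,095.68 × 56.4% + 1,482 × €2.89 = €62,992.94.
Line 3 (24.86, Pelistan, 879 units, €150,265.05):
Base rate for 24.86 is €3.35/unit.
Duty = 879 × €3.35 = €2,944.65.
Total = €0.00 + €62,992.94 + €2,944.65 = €65,937.59.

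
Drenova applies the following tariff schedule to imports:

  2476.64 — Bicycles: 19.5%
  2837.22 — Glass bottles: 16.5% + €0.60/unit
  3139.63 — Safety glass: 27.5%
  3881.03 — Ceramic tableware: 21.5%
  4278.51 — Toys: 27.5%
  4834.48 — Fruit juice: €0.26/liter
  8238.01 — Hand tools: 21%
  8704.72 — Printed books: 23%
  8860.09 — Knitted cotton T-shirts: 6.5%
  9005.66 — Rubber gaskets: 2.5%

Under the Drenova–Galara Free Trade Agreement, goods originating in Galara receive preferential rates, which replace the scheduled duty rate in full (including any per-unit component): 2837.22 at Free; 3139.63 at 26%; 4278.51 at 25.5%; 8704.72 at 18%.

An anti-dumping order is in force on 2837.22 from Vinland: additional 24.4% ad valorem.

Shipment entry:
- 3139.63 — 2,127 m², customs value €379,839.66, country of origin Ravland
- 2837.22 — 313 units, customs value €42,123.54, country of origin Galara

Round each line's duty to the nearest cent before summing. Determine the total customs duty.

Line 1 (3139.63, Ravland, 2,127 m², €379,839.66):
Base rate for 3139.63 is 27.5%.
3139.63 has an FTA preferential rate, but origin Ravland is not Galara; base rate stands.
Duty = €379,839.66 × 27.5% = €104,455.91.
Line 2 (2837.22, Galara, 313 units, €42,123.54):
Base rate for 2837.22 is 16.5% + €0.60/unit.
Origin Galara qualifies under the Drenova–Galara agreement and 2837.22 is covered: preferential rate Free applies instead.
The additional-duty order on 2837.22 targets Vinland, not Galara; it does not apply.
Duty = €42,123.54 × 0% = €0.00.
Total = €104,455.91 + €0.00 = €104,455.91.

€104,455.91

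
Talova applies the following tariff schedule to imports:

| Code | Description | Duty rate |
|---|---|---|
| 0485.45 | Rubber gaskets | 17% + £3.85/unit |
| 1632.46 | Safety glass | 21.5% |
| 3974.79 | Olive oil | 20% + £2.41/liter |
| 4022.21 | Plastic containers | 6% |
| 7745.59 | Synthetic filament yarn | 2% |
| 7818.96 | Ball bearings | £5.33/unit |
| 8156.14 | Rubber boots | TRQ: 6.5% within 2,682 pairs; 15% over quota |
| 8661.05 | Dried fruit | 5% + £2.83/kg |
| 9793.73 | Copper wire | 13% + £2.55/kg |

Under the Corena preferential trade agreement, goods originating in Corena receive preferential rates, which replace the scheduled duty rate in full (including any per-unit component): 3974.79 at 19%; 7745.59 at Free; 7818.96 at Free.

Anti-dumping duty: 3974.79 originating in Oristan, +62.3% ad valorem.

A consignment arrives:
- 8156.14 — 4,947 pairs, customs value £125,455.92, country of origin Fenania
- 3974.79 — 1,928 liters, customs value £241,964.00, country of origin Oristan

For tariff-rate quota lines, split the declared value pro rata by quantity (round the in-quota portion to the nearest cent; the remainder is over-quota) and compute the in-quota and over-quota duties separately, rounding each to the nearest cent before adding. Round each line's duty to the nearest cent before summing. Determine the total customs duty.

Line 1 (8156.14, Fenania, 4,947 pairs, £125,455.92):
Code 8156.14 is under a tariff-rate quota (threshold 2,682 pairs). In-quota: 2,682 pairs at 6.5%; over-quota: 2,265 pairs at 15%.
Pro-rata value split: in-quota = £125,455.92 × 2,682/4,947 = £68,015.52; over-quota = £125,455.92 − £68,015.52 = £57,440.40.
In-quota duty = £68,015.52 × 6.5% = £4,421.01. Over-quota duty = £57,440.40 × 15% = £8,616.06.
Line duty = £4,421.01 + £8,616.06 = £13,037.07.
Line 2 (3974.79, Oristan, 1,928 liters, £241,964.00):
Base rate for 3974.79 is 20% + £2.41/liter.
3974.79 has an FTA preferential rate, but origin Oristan is not Corena; base rate stands.
Additional duty on 3974.79 from Oristan: +62.3%. Applied ad valorem rate: 20% + 62.3% = 82.3%.
Duty = £241,964.00 × 82.3% + 1,928 × £2.41 = £203,782.85.
Total = £13,037.07 + £203,782.85 = £216,819.92.

£216,819.92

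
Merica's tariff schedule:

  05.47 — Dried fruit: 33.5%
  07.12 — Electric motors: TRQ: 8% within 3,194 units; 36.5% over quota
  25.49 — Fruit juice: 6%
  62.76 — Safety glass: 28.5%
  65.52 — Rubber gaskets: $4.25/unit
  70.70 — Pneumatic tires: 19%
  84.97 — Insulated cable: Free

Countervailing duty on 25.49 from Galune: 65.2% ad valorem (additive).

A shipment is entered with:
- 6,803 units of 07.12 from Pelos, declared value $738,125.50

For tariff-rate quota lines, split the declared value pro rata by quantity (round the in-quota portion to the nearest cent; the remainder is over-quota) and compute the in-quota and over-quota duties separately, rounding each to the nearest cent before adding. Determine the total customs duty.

$170,649.34

Line 1 (07.12, Pelos, 6,803 units, $738,125.50):
Code 07.12 is under a tariff-rate quota (threshold 3,194 units). In-quota: 3,194 units at 8%; over-quota: 3,609 units at 36.5%.
Pro-rata value split: in-quota = $738,125.50 × 3,194/6,803 = $346,549.00; over-quota = $738,125.50 − $346,549.00 = $391,576.50.
In-quota duty = $346,549.00 × 8% = $27,723.92. Over-quota duty = $391,576.50 × 36.5% = $142,925.42.
Line duty = $27,723.92 + $142,925.42 = $170,649.34.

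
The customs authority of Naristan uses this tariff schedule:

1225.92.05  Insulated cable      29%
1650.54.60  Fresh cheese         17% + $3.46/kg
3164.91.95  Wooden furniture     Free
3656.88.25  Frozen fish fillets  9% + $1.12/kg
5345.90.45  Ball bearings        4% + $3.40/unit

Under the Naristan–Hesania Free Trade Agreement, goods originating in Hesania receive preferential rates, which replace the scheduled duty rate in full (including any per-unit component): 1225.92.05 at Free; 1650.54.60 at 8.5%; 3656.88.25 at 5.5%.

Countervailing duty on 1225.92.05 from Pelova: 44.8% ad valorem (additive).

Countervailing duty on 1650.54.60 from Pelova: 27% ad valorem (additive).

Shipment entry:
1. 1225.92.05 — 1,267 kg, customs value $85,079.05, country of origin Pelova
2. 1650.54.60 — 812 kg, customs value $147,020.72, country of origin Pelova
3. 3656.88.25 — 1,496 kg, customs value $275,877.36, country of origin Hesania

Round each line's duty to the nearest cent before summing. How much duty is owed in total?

Line 1 (1225.92.05, Pelova, 1,267 kg, $85,079.05):
Base rate for 1225.92.05 is 29%.
1225.92.05 has an FTA preferential rate, but origin Pelova is not Hesania; base rate stands.
Additional duty on 1225.92.05 from Pelova: +44.8%. Applied ad valorem rate: 29% + 44.8% = 73.8%.
Duty = $85,079.05 × 73.8% = $62,788.34.
Line 2 (1650.54.60, Pelova, 812 kg, $147,020.72):
Base rate for 1650.54.60 is 17% + $3.46/kg.
1650.54.60 has an FTA preferential rate, but origin Pelova is not Hesania; base rate stands.
Additional duty on 1650.54.60 from Pelova: +27%. Applied ad valorem rate: 17% + 27% = 44%.
Duty = $147,020.72 × 44% + 812 × $3.46 = $67,498.64.
Line 3 (3656.88.25, Hesania, 1,496 kg, $275,877.36):
Base rate for 3656.88.25 is 9% + $1.12/kg.
Origin Hesania qualifies under the Naristan–Hesania agreement and 3656.88.25 is covered: preferential rate 5.5% applies instead.
Duty = $275,877.36 × 5.5% = $15,173.25.
Total = $62,788.34 + $67,498.64 + $15,173.25 = $145,460.23.

$145,460.23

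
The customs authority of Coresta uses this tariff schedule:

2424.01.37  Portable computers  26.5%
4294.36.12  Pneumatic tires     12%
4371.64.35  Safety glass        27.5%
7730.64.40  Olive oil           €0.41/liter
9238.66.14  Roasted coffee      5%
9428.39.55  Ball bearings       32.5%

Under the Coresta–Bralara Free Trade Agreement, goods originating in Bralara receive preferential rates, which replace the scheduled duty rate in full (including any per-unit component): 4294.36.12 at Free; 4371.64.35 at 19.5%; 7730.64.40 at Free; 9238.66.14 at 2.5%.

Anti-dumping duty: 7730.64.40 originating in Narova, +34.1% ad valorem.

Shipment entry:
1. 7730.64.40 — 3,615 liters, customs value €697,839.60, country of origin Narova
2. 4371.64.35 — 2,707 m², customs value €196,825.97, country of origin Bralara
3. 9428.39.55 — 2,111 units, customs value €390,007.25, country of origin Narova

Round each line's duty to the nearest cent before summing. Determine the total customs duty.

Line 1 (7730.64.40, Narova, 3,615 liters, €697,839.60):
Base rate for 7730.64.40 is €0.41/liter.
7730.64.40 has an FTA preferential rate, but origin Narova is not Bralara; base rate stands.
Additional duty on 7730.64.40 from Narova: +34.1% ad valorem. Applied ad valorem rate = 34.1%.
Duty = €697,839.60 × 34.1% + 3,615 × €0.41 = €239,445.45.
Line 2 (4371.64.35, Bralara, 2,707 m², €196,825.97):
Base rate for 4371.64.35 is 27.5%.
Origin Bralara qualifies under the Coresta–Bralara agreement and 4371.64.35 is covered: preferential rate 19.5% applies instead.
Duty = €196,825.97 × 19.5% = €38,381.06.
Line 3 (9428.39.55, Narova, 2,111 units, €390,007.25):
Base rate for 9428.39.55 is 32.5%.
Duty = €390,007.25 × 32.5% = €126,752.36.
Total = €239,445.45 + €38,381.06 + €126,752.36 = €404,578.87.

€404,578.87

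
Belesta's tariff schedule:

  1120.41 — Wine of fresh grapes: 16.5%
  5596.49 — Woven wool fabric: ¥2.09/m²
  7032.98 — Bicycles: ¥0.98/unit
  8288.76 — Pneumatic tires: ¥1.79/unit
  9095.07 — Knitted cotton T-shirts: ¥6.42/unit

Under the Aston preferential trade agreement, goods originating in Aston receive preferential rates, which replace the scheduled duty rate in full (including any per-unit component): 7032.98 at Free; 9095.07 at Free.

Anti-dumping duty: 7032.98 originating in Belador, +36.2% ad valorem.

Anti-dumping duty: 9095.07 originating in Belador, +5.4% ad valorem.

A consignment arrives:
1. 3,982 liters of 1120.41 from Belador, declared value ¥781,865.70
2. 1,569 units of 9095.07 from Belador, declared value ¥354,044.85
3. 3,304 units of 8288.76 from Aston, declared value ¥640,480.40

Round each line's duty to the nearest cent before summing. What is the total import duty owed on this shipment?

Line 1 (1120.41, Belador, 3,982 liters, ¥781,865.70):
Base rate for 1120.41 is 16.5%.
Duty = ¥781,865.70 × 16.5% = ¥129,007.84.
Line 2 (9095.07, Belador, 1,569 units, ¥354,044.85):
Base rate for 9095.07 is ¥6.42/unit.
9095.07 has an FTA preferential rate, but origin Belador is not Aston; base rate stands.
Additional duty on 9095.07 from Belador: +5.4% ad valorem. Applied ad valorem rate = 5.4%.
Duty = ¥354,044.85 × 5.4% + 1,569 × ¥6.42 = ¥29,191.40.
Line 3 (8288.76, Aston, 3,304 units, ¥640,480.40):
Base rate for 8288.76 is ¥1.79/unit.
Origin Aston is the FTA partner but 8288.76 is not on the preference list; base rate stands.
Duty = 3,304 × ¥1.79 = ¥5,914.16.
Total = ¥129,007.84 + ¥29,191.40 + ¥5,914.16 = ¥164,113.40.

¥164,113.40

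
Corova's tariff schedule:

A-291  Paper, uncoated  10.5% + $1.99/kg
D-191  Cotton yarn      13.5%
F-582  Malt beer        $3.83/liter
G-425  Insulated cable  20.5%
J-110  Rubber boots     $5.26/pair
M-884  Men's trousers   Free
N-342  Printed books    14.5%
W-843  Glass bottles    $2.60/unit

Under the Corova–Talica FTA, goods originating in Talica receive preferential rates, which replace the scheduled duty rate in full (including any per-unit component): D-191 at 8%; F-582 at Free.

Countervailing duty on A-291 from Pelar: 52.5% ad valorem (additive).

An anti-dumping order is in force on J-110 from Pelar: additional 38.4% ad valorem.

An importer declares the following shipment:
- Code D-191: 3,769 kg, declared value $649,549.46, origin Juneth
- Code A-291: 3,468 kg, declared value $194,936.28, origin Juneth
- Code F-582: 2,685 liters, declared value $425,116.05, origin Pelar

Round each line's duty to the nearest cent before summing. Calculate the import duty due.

$125,342.36

Line 1 (D-191, Juneth, 3,769 kg, $649,549.46):
Base rate for D-191 is 13.5%.
D-191 has an FTA preferential rate, but origin Juneth is not Talica; base rate stands.
Duty = $649,549.46 × 13.5% = $87,689.18.
Line 2 (A-291, Juneth, 3,468 kg, $194,936.28):
Base rate for A-291 is 10.5% + $1.99/kg.
The additional-duty order on A-291 targets Pelar, not Juneth; it does not apply.
Duty = $194,936.28 × 10.5% + 3,468 × $1.99 = $27,369.63.
Line 3 (F-582, Pelar, 2,685 liters, $425,116.05):
Base rate for F-582 is $3.83/liter.
F-582 has an FTA preferential rate, but origin Pelar is not Talica; base rate stands.
Duty = 2,685 × $3.83 = $10,283.55.
Total = $87,689.18 + $27,369.63 + $10,283.55 = $125,342.36.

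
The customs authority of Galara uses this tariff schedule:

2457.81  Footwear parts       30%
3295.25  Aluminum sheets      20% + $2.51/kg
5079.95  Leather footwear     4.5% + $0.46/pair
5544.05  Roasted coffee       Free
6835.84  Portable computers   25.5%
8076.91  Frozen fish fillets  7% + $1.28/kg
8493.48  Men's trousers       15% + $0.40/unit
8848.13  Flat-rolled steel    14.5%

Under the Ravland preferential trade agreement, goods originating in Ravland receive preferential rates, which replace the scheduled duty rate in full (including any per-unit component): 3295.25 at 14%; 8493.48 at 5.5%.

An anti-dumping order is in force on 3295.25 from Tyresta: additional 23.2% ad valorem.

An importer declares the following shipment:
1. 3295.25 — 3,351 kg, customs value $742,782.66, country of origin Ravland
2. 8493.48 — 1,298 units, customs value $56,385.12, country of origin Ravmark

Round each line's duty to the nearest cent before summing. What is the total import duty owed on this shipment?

$112,966.54

Line 1 (3295.25, Ravland, 3,351 kg, $742,782.66):
Base rate for 3295.25 is 20% + $2.51/kg.
Origin Ravland qualifies under the Galara–Ravland agreement and 3295.25 is covered: preferential rate 14% applies instead.
The additional-duty order on 3295.25 targets Tyresta, not Ravland; it does not apply.
Duty = $742,782.66 × 14% = $103,989.57.
Line 2 (8493.48, Ravmark, 1,298 units, $56,385.12):
Base rate for 8493.48 is 15% + $0.40/unit.
8493.48 has an FTA preferential rate, but origin Ravmark is not Ravland; base rate stands.
Duty = $56,385.12 × 15% + 1,298 × $0.40 = $8,976.97.
Total = $103,989.57 + $8,976.97 = $112,966.54.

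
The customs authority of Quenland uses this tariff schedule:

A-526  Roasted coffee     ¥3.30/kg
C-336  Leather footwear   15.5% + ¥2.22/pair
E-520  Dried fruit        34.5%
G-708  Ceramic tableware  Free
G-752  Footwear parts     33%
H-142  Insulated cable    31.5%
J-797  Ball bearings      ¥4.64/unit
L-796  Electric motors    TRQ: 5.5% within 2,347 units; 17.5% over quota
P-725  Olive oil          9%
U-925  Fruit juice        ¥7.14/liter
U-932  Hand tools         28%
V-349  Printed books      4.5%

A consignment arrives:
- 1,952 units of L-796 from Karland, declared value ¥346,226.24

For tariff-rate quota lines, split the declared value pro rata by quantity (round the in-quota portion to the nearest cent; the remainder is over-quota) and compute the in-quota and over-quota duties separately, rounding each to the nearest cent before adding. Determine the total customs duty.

Line 1 (L-796, Karland, 1,952 units, ¥346,226.24):
Code L-796 is under a tariff-rate quota (threshold 2,347 units). Quantity 1,952 units is within the quota, so the in-quota rate 5.5% applies to the full value.
Duty = ¥346,226.24 × 5.5% = ¥19,042.44.

¥19,042.44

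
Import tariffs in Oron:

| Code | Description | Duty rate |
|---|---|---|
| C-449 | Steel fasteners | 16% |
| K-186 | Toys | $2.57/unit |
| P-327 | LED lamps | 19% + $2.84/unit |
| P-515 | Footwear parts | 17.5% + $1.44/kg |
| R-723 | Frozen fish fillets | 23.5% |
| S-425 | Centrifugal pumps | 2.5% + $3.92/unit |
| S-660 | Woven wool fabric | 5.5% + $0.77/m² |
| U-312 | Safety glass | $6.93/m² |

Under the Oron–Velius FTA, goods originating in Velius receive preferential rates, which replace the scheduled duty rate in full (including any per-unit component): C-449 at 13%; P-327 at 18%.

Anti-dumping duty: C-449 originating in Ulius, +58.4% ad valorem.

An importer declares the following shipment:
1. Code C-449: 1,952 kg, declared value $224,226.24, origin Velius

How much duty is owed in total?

$29,149.41

Line 1 (C-449, Velius, 1,952 kg, $224,226.24):
Base rate for C-449 is 16%.
Origin Velius qualifies under the Oron–Velius agreement and C-449 is covered: preferential rate 13% applies instead.
The additional-duty order on C-449 targets Ulius, not Velius; it does not apply.
Duty = $224,226.24 × 13% = $29,149.41.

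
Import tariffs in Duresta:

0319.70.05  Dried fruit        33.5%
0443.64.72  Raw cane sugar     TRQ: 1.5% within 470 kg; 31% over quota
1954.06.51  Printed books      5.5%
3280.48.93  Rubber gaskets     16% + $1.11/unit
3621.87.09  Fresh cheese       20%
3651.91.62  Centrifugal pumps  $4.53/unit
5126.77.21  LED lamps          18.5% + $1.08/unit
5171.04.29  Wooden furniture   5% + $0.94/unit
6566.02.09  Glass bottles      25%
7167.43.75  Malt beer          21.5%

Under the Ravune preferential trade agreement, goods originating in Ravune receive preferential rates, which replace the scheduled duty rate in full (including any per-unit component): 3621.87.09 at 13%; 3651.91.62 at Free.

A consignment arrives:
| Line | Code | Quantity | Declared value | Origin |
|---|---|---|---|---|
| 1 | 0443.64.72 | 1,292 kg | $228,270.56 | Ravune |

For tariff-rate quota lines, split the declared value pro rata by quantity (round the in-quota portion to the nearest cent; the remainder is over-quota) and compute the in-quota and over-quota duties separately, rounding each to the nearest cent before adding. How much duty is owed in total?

Line 1 (0443.64.72, Ravune, 1,292 kg, $228,270.56):
Code 0443.64.72 is under a tariff-rate quota (threshold 470 kg). In-quota: 470 kg at 1.5%; over-quota: 822 kg at 31%.
Pro-rata value split: in-quota = $228,270.56 × 470/1,292 = $83,039.60; over-quota = $228,270.56 − $83,039.60 = $145,230.96.
In-quota duty = $83,039.60 × 1.5% = $1,245.59. Over-quota duty = $145,230.96 × 31% = $45,021.60.
Line duty = $1,245.59 + $45,021.60 = $46,267.19.

$46,267.19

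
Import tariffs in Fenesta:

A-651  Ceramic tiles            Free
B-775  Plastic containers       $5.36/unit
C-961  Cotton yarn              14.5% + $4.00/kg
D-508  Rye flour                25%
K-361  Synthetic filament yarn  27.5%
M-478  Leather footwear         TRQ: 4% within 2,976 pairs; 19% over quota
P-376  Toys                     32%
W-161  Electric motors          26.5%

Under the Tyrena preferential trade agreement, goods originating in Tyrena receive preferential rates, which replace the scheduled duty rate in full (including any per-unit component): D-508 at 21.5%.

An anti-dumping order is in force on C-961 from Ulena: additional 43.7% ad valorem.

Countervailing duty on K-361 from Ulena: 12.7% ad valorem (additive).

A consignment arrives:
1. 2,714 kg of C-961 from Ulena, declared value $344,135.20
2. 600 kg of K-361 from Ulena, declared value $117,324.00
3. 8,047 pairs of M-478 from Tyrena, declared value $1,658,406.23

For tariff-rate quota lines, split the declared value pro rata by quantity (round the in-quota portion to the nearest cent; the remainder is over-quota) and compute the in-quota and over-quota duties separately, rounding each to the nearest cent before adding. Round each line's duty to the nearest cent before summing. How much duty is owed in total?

Line 1 (C-961, Ulena, 2,714 kg, $344,135.20):
Base rate for C-961 is 14.5% + $4.00/kg.
Additional duty on C-961 from Ulena: +43.7%. Applied ad valorem rate: 14.5% + 43.7% = 58.2%.
Duty = $344,135.20 × 58.2% + 2,714 × $4.00 = $211,142.69.
Line 2 (K-361, Ulena, 600 kg, $117,324.00):
Base rate for K-361 is 27.5%.
Additional duty on K-361 from Ulena: +12.7%. Applied ad valorem rate: 27.5% + 12.7% = 40.2%.
Duty = $117,324.00 × 40.2% = $47,164.25.
Line 3 (M-478, Tyrena, 8,047 pairs, $1,658,406.23):
Code M-478 is under a tariff-rate quota (threshold 2,976 pairs). In-quota: 2,976 pairs at 4%; over-quota: 5,071 pairs at 19%.
Pro-rata value split: in-quota = $1,658,406.23 × 2,976/8,047 = $613,323.84; over-quota = $1,658,406.23 − $613,323.84 = $1,045,082.39.
In-quota duty = $613,323.84 × 4% = $24,532.95. Over-quota duty = $1,045,082.39 × 19% = $198,565.65.
Line duty = $24,532.95 + $198,565.65 = $223,098.60.
Total = $211,142.69 + $47,164.25 + $223,098.60 = $481,405.54.

$481,405.54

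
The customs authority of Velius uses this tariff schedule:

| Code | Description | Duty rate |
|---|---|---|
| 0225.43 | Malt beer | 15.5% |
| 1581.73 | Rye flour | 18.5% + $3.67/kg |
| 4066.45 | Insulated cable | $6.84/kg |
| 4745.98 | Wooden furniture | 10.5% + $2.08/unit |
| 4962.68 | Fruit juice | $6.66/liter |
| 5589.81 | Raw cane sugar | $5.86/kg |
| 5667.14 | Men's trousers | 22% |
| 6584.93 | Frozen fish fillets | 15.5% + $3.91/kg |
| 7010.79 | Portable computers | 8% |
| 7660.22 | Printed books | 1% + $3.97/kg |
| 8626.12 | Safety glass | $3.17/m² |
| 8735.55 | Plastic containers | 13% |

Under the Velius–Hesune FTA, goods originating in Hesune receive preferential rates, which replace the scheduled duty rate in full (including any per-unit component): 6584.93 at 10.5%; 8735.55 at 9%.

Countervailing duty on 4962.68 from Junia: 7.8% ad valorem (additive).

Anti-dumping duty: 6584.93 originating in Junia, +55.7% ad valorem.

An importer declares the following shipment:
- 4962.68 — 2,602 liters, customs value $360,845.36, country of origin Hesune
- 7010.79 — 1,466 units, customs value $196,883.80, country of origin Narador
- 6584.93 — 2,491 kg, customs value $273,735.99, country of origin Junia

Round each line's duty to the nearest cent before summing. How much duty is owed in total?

$237,719.85

Line 1 (4962.68, Hesune, 2,602 liters, $360,845.36):
Base rate for 4962.68 is $6.66/liter.
Origin Hesune is the FTA partner but 4962.68 is not on the preference list; base rate stands.
The additional-duty order on 4962.68 targets Junia, not Hesune; it does not apply.
Duty = 2,602 × $6.66 = $17,329.32.
Line 2 (7010.79, Narador, 1,466 units, $196,883.80):
Base rate for 7010.79 is 8%.
Duty = $196,883.80 × 8% = $15,750.70.
Line 3 (6584.93, Junia, 2,491 kg, $273,735.99):
Base rate for 6584.93 is 15.5% + $3.91/kg.
6584.93 has an FTA preferential rate, but origin Junia is not Hesune; base rate stands.
Additional duty on 6584.93 from Junia: +55.7%. Applied ad valorem rate: 15.5% + 55.7% = 71.2%.
Duty = $273,735.99 × 71.2% + 2,491 × $3.91 = $204,639.83.
Total = $17,329.32 + $15,750.70 + $204,639.83 = $237,719.85.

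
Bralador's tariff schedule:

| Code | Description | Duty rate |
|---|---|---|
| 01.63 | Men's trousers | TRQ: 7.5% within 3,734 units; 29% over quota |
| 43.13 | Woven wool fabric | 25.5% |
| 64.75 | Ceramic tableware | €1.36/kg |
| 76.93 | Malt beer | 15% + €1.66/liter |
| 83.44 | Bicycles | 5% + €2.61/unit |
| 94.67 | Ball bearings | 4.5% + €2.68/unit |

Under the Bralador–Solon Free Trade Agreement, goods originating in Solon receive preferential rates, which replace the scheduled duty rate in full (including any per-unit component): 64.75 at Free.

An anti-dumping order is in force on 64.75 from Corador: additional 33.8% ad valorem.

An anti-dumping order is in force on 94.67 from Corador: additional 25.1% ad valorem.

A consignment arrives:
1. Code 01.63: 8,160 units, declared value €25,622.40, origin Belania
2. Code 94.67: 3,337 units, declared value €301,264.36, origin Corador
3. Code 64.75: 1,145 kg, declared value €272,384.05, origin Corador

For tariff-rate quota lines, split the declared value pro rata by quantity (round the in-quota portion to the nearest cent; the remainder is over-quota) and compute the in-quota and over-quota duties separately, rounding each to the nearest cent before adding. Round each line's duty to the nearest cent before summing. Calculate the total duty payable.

€196,650.10

Line 1 (01.63, Belania, 8,160 units, €25,622.40):
Code 01.63 is under a tariff-rate quota (threshold 3,734 units). In-quota: 3,734 units at 7.5%; over-quota: 4,426 units at 29%.
Pro-rata value split: in-quota = €25,622.40 × 3,734/8,160 = €11,724.76; over-quota = €25,622.40 − €11,724.76 = €13,897.64.
In-quota duty = €11,724.76 × 7.5% = €879.36. Over-quota duty = €13,897.64 × 29% = €4,030.32.
Line duty = €879.36 + €4,030.32 = €4,909.68.
Line 2 (94.67, Corador, 3,337 units, €301,264.36):
Base rate for 94.67 is 4.5% + €2.68/unit.
Additional duty on 94.67 from Corador: +25.1%. Applied ad valorem rate: 4.5% + 25.1% = 29.6%.
Duty = €301,264.36 × 29.6% + 3,337 × €2.68 = €98,117.41.
Line 3 (64.75, Corador, 1,145 kg, €272,384.05):
Base rate for 64.75 is €1.36/kg.
64.75 has an FTA preferential rate, but origin Corador is not Solon; base rate stands.
Additional duty on 64.75 from Corador: +33.8% ad valorem. Applied ad valorem rate = 33.8%.
Duty = €272,384.05 × 33.8% + 1,145 × €1.36 = €93,623.01.
Total = €4,909.68 + €98,117.41 + €93,623.01 = €196,650.10.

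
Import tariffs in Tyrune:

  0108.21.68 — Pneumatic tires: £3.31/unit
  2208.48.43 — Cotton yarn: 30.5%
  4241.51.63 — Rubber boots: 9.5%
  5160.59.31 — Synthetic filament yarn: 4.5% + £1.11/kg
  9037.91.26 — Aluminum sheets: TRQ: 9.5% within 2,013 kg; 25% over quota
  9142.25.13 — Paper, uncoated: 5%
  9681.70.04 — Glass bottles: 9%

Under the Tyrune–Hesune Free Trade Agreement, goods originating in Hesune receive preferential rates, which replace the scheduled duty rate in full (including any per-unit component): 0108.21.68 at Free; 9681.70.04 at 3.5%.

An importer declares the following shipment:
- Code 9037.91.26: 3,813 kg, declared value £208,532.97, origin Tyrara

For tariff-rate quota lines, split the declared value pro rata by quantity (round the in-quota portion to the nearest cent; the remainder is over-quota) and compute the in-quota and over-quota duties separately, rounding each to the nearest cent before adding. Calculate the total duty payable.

Line 1 (9037.91.26, Tyrara, 3,813 kg, £208,532.97):
Code 9037.91.26 is under a tariff-rate quota (threshold 2,013 kg). In-quota: 2,013 kg at 9.5%; over-quota: 1,800 kg at 25%.
Pro-rata value split: in-quota = £208,532.97 × 2,013/3,813 = £110,090.97; over-quota = £208,532.97 − £110,090.97 = £98,442.00.
In-quota duty = £110,090.97 × 9.5% = £10,458.64. Over-quota duty = £98,442.00 × 25% = £24,610.50.
Line duty = £10,458.64 + £24,610.50 = £35,069.14.

£35,069.14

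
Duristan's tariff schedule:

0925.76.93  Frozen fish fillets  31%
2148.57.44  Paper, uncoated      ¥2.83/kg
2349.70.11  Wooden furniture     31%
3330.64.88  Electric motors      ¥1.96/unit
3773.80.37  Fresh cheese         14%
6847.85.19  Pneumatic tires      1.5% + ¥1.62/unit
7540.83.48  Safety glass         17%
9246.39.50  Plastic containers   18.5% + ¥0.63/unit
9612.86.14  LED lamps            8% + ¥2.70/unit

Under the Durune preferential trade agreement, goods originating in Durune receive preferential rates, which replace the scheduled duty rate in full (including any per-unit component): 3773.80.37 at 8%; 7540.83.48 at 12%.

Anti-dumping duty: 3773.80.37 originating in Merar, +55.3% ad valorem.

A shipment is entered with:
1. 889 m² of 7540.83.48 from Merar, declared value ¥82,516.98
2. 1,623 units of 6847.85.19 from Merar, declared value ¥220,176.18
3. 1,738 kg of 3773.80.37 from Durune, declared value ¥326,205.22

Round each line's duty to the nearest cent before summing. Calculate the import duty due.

¥46,056.21

Line 1 (7540.83.48, Merar, 889 m², ¥82,516.98):
Base rate for 7540.83.48 is 17%.
7540.83.48 has an FTA preferential rate, but origin Merar is not Durune; base rate stands.
Duty = ¥82,516.98 × 17% = ¥14,027.89.
Line 2 (6847.85.19, Merar, 1,623 units, ¥220,176.18):
Base rate for 6847.85.19 is 1.5% + ¥1.62/unit.
Duty = ¥220,176.18 × 1.5% + 1,623 × ¥1.62 = ¥5,931.90.
Line 3 (3773.80.37, Durune, 1,738 kg, ¥326,205.22):
Base rate for 3773.80.37 is 14%.
Origin Durune qualifies under the Duristan–Durune agreement and 3773.80.37 is covered: preferential rate 8% applies instead.
The additional-duty order on 3773.80.37 targets Merar, not Durune; it does not apply.
Duty = ¥326,205.22 × 8% = ¥26,096.42.
Total = ¥14,027.89 + ¥5,931.90 + ¥26,096.42 = ¥46,056.21.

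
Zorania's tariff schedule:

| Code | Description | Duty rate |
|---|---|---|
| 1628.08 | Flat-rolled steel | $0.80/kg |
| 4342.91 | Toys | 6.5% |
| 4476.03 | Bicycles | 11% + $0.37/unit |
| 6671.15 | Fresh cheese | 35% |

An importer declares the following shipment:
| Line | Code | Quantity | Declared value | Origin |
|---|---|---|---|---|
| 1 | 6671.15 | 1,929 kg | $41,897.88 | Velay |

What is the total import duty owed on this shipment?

Line 1 (6671.15, Velay, 1,929 kg, $41,897.88):
Base rate for 6671.15 is 35%.
Duty = $41,897.88 × 35% = $14,664.26.

$14,664.26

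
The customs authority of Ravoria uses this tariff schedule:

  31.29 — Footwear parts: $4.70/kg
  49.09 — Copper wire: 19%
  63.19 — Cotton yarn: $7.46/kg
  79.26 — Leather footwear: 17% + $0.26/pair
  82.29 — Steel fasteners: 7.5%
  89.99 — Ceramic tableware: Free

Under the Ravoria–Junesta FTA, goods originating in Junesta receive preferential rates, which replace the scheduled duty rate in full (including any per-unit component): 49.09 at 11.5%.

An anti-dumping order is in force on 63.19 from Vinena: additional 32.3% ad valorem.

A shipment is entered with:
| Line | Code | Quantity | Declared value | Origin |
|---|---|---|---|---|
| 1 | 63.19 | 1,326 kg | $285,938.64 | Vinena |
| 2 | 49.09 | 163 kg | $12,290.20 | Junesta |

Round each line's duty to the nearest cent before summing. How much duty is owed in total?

Line 1 (63.19, Vinena, 1,326 kg, $285,938.64):
Base rate for 63.19 is $7.46/kg.
Additional duty on 63.19 from Vinena: +32.3% ad valorem. Applied ad valorem rate = 32.3%.
Duty = $285,938.64 × 32.3% + 1,326 × $7.46 = $102,250.14.
Line 2 (49.09, Junesta, 163 kg, $12,290.20):
Base rate for 49.09 is 19%.
Origin Junesta qualifies under the Ravoria–Junesta agreement and 49.09 is covered: preferential rate 11.5% applies instead.
Duty = $12,290.20 × 11.5% = $1,413.37.
Total = $102,250.14 + $1,413.37 = $103,663.51.

$103,663.51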